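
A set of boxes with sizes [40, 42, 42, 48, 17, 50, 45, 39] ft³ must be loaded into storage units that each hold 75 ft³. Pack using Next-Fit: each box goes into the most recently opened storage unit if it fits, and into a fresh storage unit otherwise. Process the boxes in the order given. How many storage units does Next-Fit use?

7

40 ft³ → storage unit 1 (remaining 35 ft³)
42 ft³ → storage unit 2 (remaining 33 ft³)
42 ft³ → storage unit 3 (remaining 33 ft³)
48 ft³ → storage unit 4 (remaining 27 ft³)
17 ft³ → storage unit 4 (remaining 10 ft³)
50 ft³ → storage unit 5 (remaining 25 ft³)
45 ft³ → storage unit 6 (remaining 30 ft³)
39 ft³ → storage unit 7 (remaining 36 ft³)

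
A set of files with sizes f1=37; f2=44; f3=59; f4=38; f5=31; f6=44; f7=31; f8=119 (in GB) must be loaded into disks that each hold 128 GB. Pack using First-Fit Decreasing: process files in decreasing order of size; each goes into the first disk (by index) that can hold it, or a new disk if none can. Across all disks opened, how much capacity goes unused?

109

Sorted descending: 119, 59, 44, 44, 38, 37, 31, 31.
119 GB → disk 1 (remaining 9 GB)
59 GB → disk 2 (remaining 69 GB)
44 GB → disk 2 (remaining 25 GB)
44 GB → disk 3 (remaining 84 GB)
38 GB → disk 3 (remaining 46 GB)
37 GB → disk 3 (remaining 9 GB)
31 GB → disk 4 (remaining 97 GB)
31 GB → disk 4 (remaining 66 GB)
4 disks × 128 GB = 512 GB; used 403 GB; unused 109 GB.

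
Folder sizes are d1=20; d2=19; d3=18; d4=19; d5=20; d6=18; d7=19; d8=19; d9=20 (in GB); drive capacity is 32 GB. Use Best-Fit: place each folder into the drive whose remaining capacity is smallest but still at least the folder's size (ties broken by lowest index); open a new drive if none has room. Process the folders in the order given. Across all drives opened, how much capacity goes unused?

116

d1 (20 GB) → drive 1 (remaining 12 GB)
d2 (19 GB) → drive 2 (remaining 13 GB)
d3 (18 GB) → drive 3 (remaining 14 GB)
d4 (19 GB) → drive 4 (remaining 13 GB)
d5 (20 GB) → drive 5 (remaining 12 GB)
d6 (18 GB) → drive 6 (remaining 14 GB)
d7 (19 GB) → drive 7 (remaining 13 GB)
d8 (19 GB) → drive 8 (remaining 13 GB)
d9 (20 GB) → drive 9 (remaining 12 GB)
9 drives × 32 GB = 288 GB; used 172 GB; unused 116 GB.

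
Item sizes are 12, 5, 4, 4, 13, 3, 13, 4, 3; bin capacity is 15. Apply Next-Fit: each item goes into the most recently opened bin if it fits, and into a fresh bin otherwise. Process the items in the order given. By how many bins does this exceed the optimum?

Next-Fit: [12] [5,4,4] [13] [3] [13] [4,3] → 6 bins.
Total size 61; any packing needs at least ⌈61/15⌉ = 5 bins.
An optimal packing achieves that bound: [13] [13] [12,3] [5,4,4] [4,3] → 5 bins.
Excess: 6 − 5 = 1.

1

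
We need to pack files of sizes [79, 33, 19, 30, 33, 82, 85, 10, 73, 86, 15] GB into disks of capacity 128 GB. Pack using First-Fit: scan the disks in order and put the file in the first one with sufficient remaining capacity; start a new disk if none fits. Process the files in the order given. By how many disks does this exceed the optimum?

First-Fit: [79,33,10] [19,30,33,15] [82] [85] [73] [86] → 6 disks.
Total size 545 GB; any packing needs at least ⌈545/128⌉ = 5 disks.
An optimal packing achieves that bound: [86,33] [85,33,10] [82,30,15] [79,19] [73] → 5 disks.
Excess: 6 − 5 = 1.

1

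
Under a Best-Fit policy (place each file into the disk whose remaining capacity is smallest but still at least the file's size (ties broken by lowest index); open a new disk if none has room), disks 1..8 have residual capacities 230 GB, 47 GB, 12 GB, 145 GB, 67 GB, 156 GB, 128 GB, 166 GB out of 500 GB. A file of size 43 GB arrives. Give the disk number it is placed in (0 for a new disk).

2

Disks with room: disk 1 (230 GB), disk 2 (47 GB), disk 4 (145 GB), disk 5 (67 GB), disk 6 (156 GB), disk 7 (128 GB), disk 8 (166 GB).
Tightest fit is disk 2 with 47 GB free.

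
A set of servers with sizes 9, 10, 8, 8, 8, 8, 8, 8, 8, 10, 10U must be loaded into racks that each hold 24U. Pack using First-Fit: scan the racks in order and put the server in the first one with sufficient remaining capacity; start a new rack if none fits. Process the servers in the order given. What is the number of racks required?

5

Put 9U in rack 1; 15U remain.
Put 10U in rack 1; 5U remain.
Put 8U in rack 2; 16U remain.
Put 8U in rack 2; 8U remain.
Put 8U in rack 2; 0U remain.
Put 8U in rack 3; 16U remain.
Put 8U in rack 3; 8U remain.
Put 8U in rack 3; 0U remain.
Put 8U in rack 4; 16U remain.
Put 10U in rack 4; 6U remain.
Put 10U in rack 5; 14U remain.
Final racks: [9,10] [8,8,8] [8,8,8] [8,10] [10].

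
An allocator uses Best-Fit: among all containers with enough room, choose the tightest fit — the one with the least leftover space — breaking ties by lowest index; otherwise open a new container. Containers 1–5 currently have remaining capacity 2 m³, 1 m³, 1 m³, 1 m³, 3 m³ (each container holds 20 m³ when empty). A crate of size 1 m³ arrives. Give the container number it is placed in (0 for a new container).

Containers with room: container 1 (2 m³), container 2 (1 m³), container 3 (1 m³), container 4 (1 m³), container 5 (3 m³).
Tightest fit is container 2 with 1 m³ free.

2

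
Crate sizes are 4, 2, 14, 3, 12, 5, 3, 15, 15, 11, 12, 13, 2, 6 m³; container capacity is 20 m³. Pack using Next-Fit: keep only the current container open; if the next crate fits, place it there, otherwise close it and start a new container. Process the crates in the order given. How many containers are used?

8

container 1: place 4 m³, 16 m³ left
container 1: place 2 m³, 14 m³ left
container 1: place 14 m³, 0 m³ left
container 2: place 3 m³, 17 m³ left
container 2: place 12 m³, 5 m³ left
container 2: place 5 m³, 0 m³ left
container 3: place 3 m³, 17 m³ left
container 3: place 15 m³, 2 m³ left
container 4: place 15 m³, 5 m³ left
container 5: place 11 m³, 9 m³ left
container 6: place 12 m³, 8 m³ left
container 7: place 13 m³, 7 m³ left
container 7: place 2 m³, 5 m³ left
container 8: place 6 m³, 14 m³ left
Final containers: [4,2,14] [3,12,5] [3,15] [15] [11] [12] [13,2] [6].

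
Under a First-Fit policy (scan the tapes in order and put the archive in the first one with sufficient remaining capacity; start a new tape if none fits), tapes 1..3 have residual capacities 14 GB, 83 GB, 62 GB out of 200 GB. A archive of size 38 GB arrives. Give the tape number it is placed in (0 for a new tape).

2

Tapes with room: tape 2 (83 GB), tape 3 (62 GB).
The first with room is tape 2.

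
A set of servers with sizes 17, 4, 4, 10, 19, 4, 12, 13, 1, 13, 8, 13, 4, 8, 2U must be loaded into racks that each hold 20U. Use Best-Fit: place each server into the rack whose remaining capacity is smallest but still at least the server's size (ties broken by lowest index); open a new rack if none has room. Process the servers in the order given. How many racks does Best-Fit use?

8

17U → rack 1 (remaining 3U)
4U → rack 2 (remaining 16U)
4U → rack 2 (remaining 12U)
10U → rack 2 (remaining 2U)
19U → rack 3 (remaining 1U)
4U → rack 4 (remaining 16U)
12U → rack 4 (remaining 4U)
13U → rack 5 (remaining 7U)
1U → rack 3 (remaining 0U)
13U → rack 6 (remaining 7U)
8U → rack 7 (remaining 12U)
13U → rack 8 (remaining 7U)
4U → rack 4 (remaining 0U)
8U → rack 7 (remaining 4U)
2U → rack 2 (remaining 0U)
Final racks: [17] [4,4,10,2] [19,1] [4,12,4] [13] [13] [8,8] [13].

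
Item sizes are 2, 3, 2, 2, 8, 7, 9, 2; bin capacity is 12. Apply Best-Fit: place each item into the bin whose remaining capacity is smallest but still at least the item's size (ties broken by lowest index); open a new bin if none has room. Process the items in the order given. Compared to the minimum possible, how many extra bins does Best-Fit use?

Best-Fit: [2,3,2,2,2] [8] [7] [9] → 4 bins.
Total size 35; any packing needs at least ⌈35/12⌉ = 3 bins.
An optimal packing achieves that bound: [9,3] [8,2,2] [7,2,2] → 3 bins.
Excess: 4 − 3 = 1.

1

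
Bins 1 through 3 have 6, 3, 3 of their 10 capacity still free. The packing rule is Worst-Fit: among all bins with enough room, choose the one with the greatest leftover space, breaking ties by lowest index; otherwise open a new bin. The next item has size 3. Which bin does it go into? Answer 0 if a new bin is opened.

Bins with room: bin 1 (6), bin 2 (3), bin 3 (3).
Most room is bin 1 with 6 free.

1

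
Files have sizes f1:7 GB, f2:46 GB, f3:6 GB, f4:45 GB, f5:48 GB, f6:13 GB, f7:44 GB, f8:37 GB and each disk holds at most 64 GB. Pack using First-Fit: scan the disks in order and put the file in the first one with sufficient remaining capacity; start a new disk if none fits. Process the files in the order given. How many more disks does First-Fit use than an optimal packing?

First-Fit: [7,46,6] [45,13] [48] [44] [37] → 5 disks.
5 files exceed 32 GB (half the capacity), and no two of those can share a disk, so at least 5 disks are needed.
So 5 is already optimal.

0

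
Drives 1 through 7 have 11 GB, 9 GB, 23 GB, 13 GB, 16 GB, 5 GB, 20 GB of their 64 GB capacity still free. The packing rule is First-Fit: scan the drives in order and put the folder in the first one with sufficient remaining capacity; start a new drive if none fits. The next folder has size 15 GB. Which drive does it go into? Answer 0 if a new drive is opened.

3

Drives with room: drive 3 (23 GB), drive 5 (16 GB), drive 7 (20 GB).
The first with room is drive 3.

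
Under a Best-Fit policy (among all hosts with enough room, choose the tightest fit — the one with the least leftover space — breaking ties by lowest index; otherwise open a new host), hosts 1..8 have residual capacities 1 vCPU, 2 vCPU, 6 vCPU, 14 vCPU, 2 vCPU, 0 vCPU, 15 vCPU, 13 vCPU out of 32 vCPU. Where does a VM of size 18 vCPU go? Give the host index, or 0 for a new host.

0

No host has ≥ 18 vCPU free, so a new host is opened.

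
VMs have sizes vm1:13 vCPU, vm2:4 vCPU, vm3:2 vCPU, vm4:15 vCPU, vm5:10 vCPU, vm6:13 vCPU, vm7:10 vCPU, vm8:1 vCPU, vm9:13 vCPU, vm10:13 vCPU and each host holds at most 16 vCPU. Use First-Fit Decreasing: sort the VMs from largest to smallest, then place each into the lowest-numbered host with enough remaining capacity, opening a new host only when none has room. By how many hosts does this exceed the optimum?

First-Fit Decreasing: [15,1] [13,2] [13] [13] [13] [10,4] [10] → 7 hosts.
7 VMs exceed 8 vCPU (half the capacity), and no two of those can share a host, so at least 7 hosts are needed.
So 7 is already optimal.

0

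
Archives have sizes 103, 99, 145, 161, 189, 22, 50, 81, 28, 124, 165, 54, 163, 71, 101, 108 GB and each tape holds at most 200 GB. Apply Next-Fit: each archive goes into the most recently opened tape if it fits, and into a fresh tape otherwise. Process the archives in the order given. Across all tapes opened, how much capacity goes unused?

103 GB → tape 1 (remaining 97 GB)
99 GB → tape 2 (remaining 101 GB)
145 GB → tape 3 (remaining 55 GB)
161 GB → tape 4 (remaining 39 GB)
189 GB → tape 5 (remaining 11 GB)
22 GB → tape 6 (remaining 178 GB)
50 GB → tape 6 (remaining 128 GB)
81 GB → tape 6 (remaining 47 GB)
28 GB → tape 6 (remaining 19 GB)
124 GB → tape 7 (remaining 76 GB)
165 GB → tape 8 (remaining 35 GB)
54 GB → tape 9 (remaining 146 GB)
163 GB → tape 10 (remaining 37 GB)
71 GB → tape 11 (remaining 129 GB)
101 GB → tape 11 (remaining 28 GB)
108 GB → tape 12 (remaining 92 GB)
12 tapes × 200 GB = 2400 GB; used 1664 GB; unused 736 GB.

736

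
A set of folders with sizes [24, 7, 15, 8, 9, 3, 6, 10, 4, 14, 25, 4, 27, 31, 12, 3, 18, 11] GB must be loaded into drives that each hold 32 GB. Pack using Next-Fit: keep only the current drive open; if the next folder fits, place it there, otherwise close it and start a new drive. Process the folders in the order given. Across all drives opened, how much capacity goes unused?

24 GB → drive 1 (remaining 8 GB)
7 GB → drive 1 (remaining 1 GB)
15 GB → drive 2 (remaining 17 GB)
8 GB → drive 2 (remaining 9 GB)
9 GB → drive 2 (remaining 0 GB)
3 GB → drive 3 (remaining 29 GB)
6 GB → drive 3 (remaining 23 GB)
10 GB → drive 3 (remaining 13 GB)
4 GB → drive 3 (remaining 9 GB)
14 GB → drive 4 (remaining 18 GB)
25 GB → drive 5 (remaining 7 GB)
4 GB → drive 5 (remaining 3 GB)
27 GB → drive 6 (remaining 5 GB)
31 GB → drive 7 (remaining 1 GB)
12 GB → drive 8 (remaining 20 GB)
3 GB → drive 8 (remaining 17 GB)
18 GB → drive 9 (remaining 14 GB)
11 GB → drive 9 (remaining 3 GB)
9 drives × 32 GB = 288 GB; used 231 GB; unused 57 GB.

57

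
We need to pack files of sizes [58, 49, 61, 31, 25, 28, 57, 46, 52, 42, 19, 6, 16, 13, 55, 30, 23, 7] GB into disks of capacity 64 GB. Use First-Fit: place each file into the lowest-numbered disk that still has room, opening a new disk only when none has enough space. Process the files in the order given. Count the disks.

11

58 GB → disk 1 (remaining 6 GB)
49 GB → disk 2 (remaining 15 GB)
61 GB → disk 3 (remaining 3 GB)
31 GB → disk 4 (remaining 33 GB)
25 GB → disk 4 (remaining 8 GB)
28 GB → disk 5 (remaining 36 GB)
57 GB → disk 6 (remaining 7 GB)
46 GB → disk 7 (remaining 18 GB)
52 GB → disk 8 (remaining 12 GB)
42 GB → disk 9 (remaining 22 GB)
19 GB → disk 5 (remaining 17 GB)
6 GB → disk 1 (remaining 0 GB)
16 GB → disk 5 (remaining 1 GB)
13 GB → disk 2 (remaining 2 GB)
55 GB → disk 10 (remaining 9 GB)
30 GB → disk 11 (remaining 34 GB)
23 GB → disk 11 (remaining 11 GB)
7 GB → disk 4 (remaining 1 GB)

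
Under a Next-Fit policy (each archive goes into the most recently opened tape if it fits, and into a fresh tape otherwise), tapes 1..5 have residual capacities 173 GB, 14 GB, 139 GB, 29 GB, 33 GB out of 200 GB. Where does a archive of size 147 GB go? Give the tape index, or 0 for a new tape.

Next-Fit only looks at tape 5, which has 33 GB free.
147 GB does not fit, so a new tape is opened.

0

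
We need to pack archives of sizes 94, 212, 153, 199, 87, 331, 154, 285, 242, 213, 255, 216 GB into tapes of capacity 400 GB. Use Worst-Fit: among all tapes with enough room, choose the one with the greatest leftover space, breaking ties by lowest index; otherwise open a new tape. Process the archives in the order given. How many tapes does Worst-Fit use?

94 GB → tape 1 (remaining 306 GB)
212 GB → tape 1 (remaining 94 GB)
153 GB → tape 2 (remaining 247 GB)
199 GB → tape 2 (remaining 48 GB)
87 GB → tape 1 (remaining 7 GB)
331 GB → tape 3 (remaining 69 GB)
154 GB → tape 4 (remaining 246 GB)
285 GB → tape 5 (remaining 115 GB)
242 GB → tape 4 (remaining 4 GB)
213 GB → tape 6 (remaining 187 GB)
255 GB → tape 7 (remaining 145 GB)
216 GB → tape 8 (remaining 184 GB)
Final tapes: [94,212,87] [153,199] [331] [154,242] [285] [213] [255] [216].

8 tapes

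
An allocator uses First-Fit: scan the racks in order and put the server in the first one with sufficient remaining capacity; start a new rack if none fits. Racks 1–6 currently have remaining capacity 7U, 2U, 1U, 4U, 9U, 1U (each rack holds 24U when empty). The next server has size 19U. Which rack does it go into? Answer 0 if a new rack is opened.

No rack has ≥ 19U free, so a new rack is opened.

0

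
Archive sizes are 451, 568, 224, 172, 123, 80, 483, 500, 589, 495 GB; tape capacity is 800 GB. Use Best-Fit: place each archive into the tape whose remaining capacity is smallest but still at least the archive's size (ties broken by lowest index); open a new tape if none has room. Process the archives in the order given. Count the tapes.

6 tapes

tape 1: place 451 GB, 349 GB left
tape 2: place 568 GB, 232 GB left
tape 2: place 224 GB, 8 GB left
tape 1: place 172 GB, 177 GB left
tape 1: place 123 GB, 54 GB left
tape 3: place 80 GB, 720 GB left
tape 3: place 483 GB, 237 GB left
tape 4: place 500 GB, 300 GB left
tape 5: place 589 GB, 211 GB left
tape 6: place 495 GB, 305 GB left
Final tapes: [451,172,123] [568,224] [80,483] [500] [589] [495].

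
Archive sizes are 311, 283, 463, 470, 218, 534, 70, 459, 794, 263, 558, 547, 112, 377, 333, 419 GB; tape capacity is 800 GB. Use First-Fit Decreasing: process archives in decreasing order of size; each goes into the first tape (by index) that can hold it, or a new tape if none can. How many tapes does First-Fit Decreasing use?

Sorted descending: 794, 558, 547, 534, 470, 463, 459, 419, 377, 333, 311, 283, 263, 218, 112, 70.
Put 794 GB in tape 1; 6 GB remain.
Put 558 GB in tape 2; 242 GB remain.
Put 547 GB in tape 3; 253 GB remain.
Put 534 GB in tape 4; 266 GB remain.
Put 470 GB in tape 5; 330 GB remain.
Put 463 GB in tape 6; 337 GB remain.
Put 459 GB in tape 7; 341 GB remain.
Put 419 GB in tape 8; 381 GB remain.
Put 377 GB in tape 8; 4 GB remain.
Put 333 GB in tape 6; 4 GB remain.
Put 311 GB in tape 5; 19 GB remain.
Put 283 GB in tape 7; 58 GB remain.
Put 263 GB in tape 4; 3 GB remain.
Put 218 GB in tape 2; 24 GB remain.
Put 112 GB in tape 3; 141 GB remain.
Put 70 GB in tape 3; 71 GB remain.

8 tapes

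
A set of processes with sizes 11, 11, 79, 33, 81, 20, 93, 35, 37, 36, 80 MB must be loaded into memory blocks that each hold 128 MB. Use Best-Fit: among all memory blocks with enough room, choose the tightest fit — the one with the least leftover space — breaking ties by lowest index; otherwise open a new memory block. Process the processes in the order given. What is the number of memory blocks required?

memory block 1: place 11 MB, 117 MB left
memory block 1: place 11 MB, 106 MB left
memory block 1: place 79 MB, 27 MB left
memory block 2: place 33 MB, 95 MB left
memory block 2: place 81 MB, 14 MB left
memory block 1: place 20 MB, 7 MB left
memory block 3: place 93 MB, 35 MB left
memory block 3: place 35 MB, 0 MB left
memory block 4: place 37 MB, 91 MB left
memory block 4: place 36 MB, 55 MB left
memory block 5: place 80 MB, 48 MB left

5 memory blocks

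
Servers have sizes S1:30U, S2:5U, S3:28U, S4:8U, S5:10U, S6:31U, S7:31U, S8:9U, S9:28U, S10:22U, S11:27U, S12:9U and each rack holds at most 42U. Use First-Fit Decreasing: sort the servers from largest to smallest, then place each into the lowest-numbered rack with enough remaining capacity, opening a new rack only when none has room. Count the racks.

Sorted descending: 31, 31, 30, 28, 28, 27, 22, 10, 9, 9, 8, 5.
31U → rack 1 (remaining 11U)
31U → rack 2 (remaining 11U)
30U → rack 3 (remaining 12U)
28U → rack 4 (remaining 14U)
28U → rack 5 (remaining 14U)
27U → rack 6 (remaining 15U)
22U → rack 7 (remaining 20U)
10U → rack 1 (remaining 1U)
9U → rack 2 (remaining 2U)
9U → rack 3 (remaining 3U)
8U → rack 4 (remaining 6U)
5U → rack 4 (remaining 1U)
Final racks: [31,10] [31,9] [30,9] [28,8,5] [28] [27] [22].

7 racks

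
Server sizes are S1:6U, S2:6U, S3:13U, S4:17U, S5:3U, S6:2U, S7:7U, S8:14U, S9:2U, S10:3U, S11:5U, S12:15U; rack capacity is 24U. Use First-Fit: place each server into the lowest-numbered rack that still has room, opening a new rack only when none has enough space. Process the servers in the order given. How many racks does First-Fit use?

5

rack 1: place S1 (6U), 18U left
rack 1: place S2 (6U), 12U left
rack 2: place S3 (13U), 11U left
rack 3: place S4 (17U), 7U left
rack 1: place S5 (3U), 9U left
rack 1: place S6 (2U), 7U left
rack 1: place S7 (7U), 0U left
rack 4: place S8 (14U), 10U left
rack 2: place S9 (2U), 9U left
rack 2: place S10 (3U), 6U left
rack 2: place S11 (5U), 1U left
rack 5: place S12 (15U), 9U left
Final racks: [6,6,3,2,7] [13,2,3,5] [17] [14] [15].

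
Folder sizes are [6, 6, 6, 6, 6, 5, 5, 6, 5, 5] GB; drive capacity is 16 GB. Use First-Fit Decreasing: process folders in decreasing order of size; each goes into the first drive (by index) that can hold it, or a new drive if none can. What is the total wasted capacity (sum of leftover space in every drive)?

24

Sorted descending: 6, 6, 6, 6, 6, 6, 5, 5, 5, 5.
drive 1: place 6 GB, 10 GB left
drive 1: place 6 GB, 4 GB left
drive 2: place 6 GB, 10 GB left
drive 2: place 6 GB, 4 GB left
drive 3: place 6 GB, 10 GB left
drive 3: place 6 GB, 4 GB left
drive 4: place 5 GB, 11 GB left
drive 4: place 5 GB, 6 GB left
drive 4: place 5 GB, 1 GB left
drive 5: place 5 GB, 11 GB left
5 drives × 16 GB = 80 GB; used 56 GB; unused 24 GB.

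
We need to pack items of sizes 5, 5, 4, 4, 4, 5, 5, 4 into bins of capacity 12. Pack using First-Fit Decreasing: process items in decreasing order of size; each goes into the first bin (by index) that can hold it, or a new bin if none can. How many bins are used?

Sorted descending: 5, 5, 5, 5, 4, 4, 4, 4.
Put 5 in bin 1; 7 remain.
Put 5 in bin 1; 2 remain.
Put 5 in bin 2; 7 remain.
Put 5 in bin 2; 2 remain.
Put 4 in bin 3; 8 remain.
Put 4 in bin 3; 4 remain.
Put 4 in bin 3; 0 remain.
Put 4 in bin 4; 8 remain.

4 bins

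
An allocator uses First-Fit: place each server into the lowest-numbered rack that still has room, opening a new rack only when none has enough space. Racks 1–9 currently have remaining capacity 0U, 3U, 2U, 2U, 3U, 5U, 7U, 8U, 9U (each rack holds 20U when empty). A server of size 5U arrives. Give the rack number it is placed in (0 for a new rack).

Racks with room: rack 6 (5U), rack 7 (7U), rack 8 (8U), rack 9 (9U).
The first with room is rack 6.

6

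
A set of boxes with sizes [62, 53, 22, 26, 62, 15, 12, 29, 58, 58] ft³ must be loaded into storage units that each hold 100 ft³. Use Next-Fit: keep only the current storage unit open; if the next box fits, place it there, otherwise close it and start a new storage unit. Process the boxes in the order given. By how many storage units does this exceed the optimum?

1

Next-Fit: [62] [53,22] [26,62] [15,12,29] [58] [58] → 6 storage units.
5 boxes exceed 50 ft³ (half the capacity), and no two of those can share a storage unit, so at least 5 storage units are needed.
An optimal packing achieves that bound: [62,29] [62,26,12] [58,22,15] [58] [53] → 5 storage units.
Excess: 6 − 5 = 1.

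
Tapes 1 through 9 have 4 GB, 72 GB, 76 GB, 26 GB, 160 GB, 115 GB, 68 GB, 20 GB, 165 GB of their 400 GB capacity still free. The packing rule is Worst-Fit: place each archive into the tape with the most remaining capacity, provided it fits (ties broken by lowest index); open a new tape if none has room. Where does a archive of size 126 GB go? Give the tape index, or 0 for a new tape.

9

Tapes with room: tape 5 (160 GB), tape 9 (165 GB).
Most room is tape 9 with 165 GB free.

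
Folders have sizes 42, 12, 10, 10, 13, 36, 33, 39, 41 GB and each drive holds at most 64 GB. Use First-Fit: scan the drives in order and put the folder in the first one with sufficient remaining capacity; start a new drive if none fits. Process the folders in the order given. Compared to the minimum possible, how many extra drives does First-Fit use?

0

First-Fit: [42,12,10] [10,13,36] [33] [39] [41] → 5 drives.
5 folders exceed 32 GB (half the capacity), and no two of those can share a drive, so at least 5 drives are needed.
So 5 is already optimal.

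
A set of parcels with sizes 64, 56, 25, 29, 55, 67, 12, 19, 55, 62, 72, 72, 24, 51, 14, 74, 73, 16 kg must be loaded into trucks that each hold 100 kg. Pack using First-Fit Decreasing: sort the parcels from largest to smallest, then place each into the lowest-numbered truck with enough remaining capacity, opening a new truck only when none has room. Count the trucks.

11 trucks

Sorted descending: 74, 73, 72, 72, 67, 64, 62, 56, 55, 55, 51, 29, 25, 24, 19, 16, 14, 12.
truck 1: place 74 kg, 26 kg left
truck 2: place 73 kg, 27 kg left
truck 3: place 72 kg, 28 kg left
truck 4: place 72 kg, 28 kg left
truck 5: place 67 kg, 33 kg left
truck 6: place 64 kg, 36 kg left
truck 7: place 62 kg, 38 kg left
truck 8: place 56 kg, 44 kg left
truck 9: place 55 kg, 45 kg left
truck 10: place 55 kg, 45 kg left
truck 11: place 51 kg, 49 kg left
truck 5: place 29 kg, 4 kg left
truck 1: place 25 kg, 1 kg left
truck 2: place 24 kg, 3 kg left
truck 3: place 19 kg, 9 kg left
truck 4: place 16 kg, 12 kg left
truck 6: place 14 kg, 22 kg left
truck 4: place 12 kg, 0 kg left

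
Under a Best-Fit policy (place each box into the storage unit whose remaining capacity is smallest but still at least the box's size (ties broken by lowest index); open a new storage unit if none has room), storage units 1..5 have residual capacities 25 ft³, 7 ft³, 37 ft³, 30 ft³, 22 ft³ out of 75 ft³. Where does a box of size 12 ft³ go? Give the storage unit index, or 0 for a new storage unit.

Storage units with room: storage unit 1 (25 ft³), storage unit 3 (37 ft³), storage unit 4 (30 ft³), storage unit 5 (22 ft³).
Tightest fit is storage unit 5 with 22 ft³ free.

5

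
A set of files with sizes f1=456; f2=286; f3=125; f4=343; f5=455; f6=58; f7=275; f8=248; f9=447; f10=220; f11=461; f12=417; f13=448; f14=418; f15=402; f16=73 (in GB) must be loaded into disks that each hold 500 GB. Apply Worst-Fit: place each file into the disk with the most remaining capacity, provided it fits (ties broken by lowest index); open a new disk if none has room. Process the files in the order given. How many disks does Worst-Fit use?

Put f1 (456 GB) in disk 1; 44 GB remain.
Put f2 (286 GB) in disk 2; 214 GB remain.
Put f3 (125 GB) in disk 2; 89 GB remain.
Put f4 (343 GB) in disk 3; 157 GB remain.
Put f5 (455 GB) in disk 4; 45 GB remain.
Put f6 (58 GB) in disk 3; 99 GB remain.
Put f7 (275 GB) in disk 5; 225 GB remain.
Put f8 (248 GB) in disk 6; 252 GB remain.
Put f9 (447 GB) in disk 7; 53 GB remain.
Put f10 (220 GB) in disk 6; 32 GB remain.
Put f11 (461 GB) in disk 8; 39 GB remain.
Put f12 (417 GB) in disk 9; 83 GB remain.
Put f13 (448 GB) in disk 10; 52 GB remain.
Put f14 (418 GB) in disk 11; 82 GB remain.
Put f15 (402 GB) in disk 12; 98 GB remain.
Put f16 (73 GB) in disk 5; 152 GB remain.

12 disks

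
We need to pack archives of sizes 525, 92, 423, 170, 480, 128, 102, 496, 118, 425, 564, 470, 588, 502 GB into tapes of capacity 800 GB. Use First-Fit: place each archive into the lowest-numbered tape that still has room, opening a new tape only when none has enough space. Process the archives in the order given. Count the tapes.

9 tapes

Put 525 GB in tape 1; 275 GB remain.
Put 92 GB in tape 1; 183 GB remain.
Put 423 GB in tape 2; 377 GB remain.
Put 170 GB in tape 1; 13 GB remain.
Put 480 GB in tape 3; 320 GB remain.
Put 128 GB in tape 2; 249 GB remain.
Put 102 GB in tape 2; 147 GB remain.
Put 496 GB in tape 4; 304 GB remain.
Put 118 GB in tape 2; 29 GB remain.
Put 425 GB in tape 5; 375 GB remain.
Put 564 GB in tape 6; 236 GB remain.
Put 470 GB in tape 7; 330 GB remain.
Put 588 GB in tape 8; 212 GB remain.
Put 502 GB in tape 9; 298 GB remain.
Final tapes: [525,92,170] [423,128,102,118] [480] [496] [425] [564] [470] [588] [502].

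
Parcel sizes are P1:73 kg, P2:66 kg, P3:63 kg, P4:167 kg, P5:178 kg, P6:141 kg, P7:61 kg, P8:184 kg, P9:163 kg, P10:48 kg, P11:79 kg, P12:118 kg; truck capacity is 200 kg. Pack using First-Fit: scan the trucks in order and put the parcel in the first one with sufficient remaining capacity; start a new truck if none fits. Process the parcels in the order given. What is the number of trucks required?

8

P1 (73 kg) → truck 1 (remaining 127 kg)
P2 (66 kg) → truck 1 (remaining 61 kg)
P3 (63 kg) → truck 2 (remaining 137 kg)
P4 (167 kg) → truck 3 (remaining 33 kg)
P5 (178 kg) → truck 4 (remaining 22 kg)
P6 (141 kg) → truck 5 (remaining 59 kg)
P7 (61 kg) → truck 1 (remaining 0 kg)
P8 (184 kg) → truck 6 (remaining 16 kg)
P9 (163 kg) → truck 7 (remaining 37 kg)
P10 (48 kg) → truck 2 (remaining 89 kg)
P11 (79 kg) → truck 2 (remaining 10 kg)
P12 (118 kg) → truck 8 (remaining 82 kg)
Final trucks: [73,66,61] [63,48,79] [167] [178] [141] [184] [163] [118].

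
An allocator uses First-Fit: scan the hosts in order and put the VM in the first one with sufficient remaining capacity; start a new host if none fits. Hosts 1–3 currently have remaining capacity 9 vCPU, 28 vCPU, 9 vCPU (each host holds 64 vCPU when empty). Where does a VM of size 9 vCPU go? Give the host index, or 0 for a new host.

1

Hosts with room: host 1 (9 vCPU), host 2 (28 vCPU), host 3 (9 vCPU).
The first with room is host 1.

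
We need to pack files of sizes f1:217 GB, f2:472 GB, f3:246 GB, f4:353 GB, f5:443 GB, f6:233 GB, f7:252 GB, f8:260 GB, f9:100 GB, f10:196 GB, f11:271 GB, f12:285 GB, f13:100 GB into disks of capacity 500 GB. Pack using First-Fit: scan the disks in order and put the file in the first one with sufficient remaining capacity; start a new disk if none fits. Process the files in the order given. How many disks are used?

f1 (217 GB) → disk 1 (remaining 283 GB)
f2 (472 GB) → disk 2 (remaining 28 GB)
f3 (246 GB) → disk 1 (remaining 37 GB)
f4 (353 GB) → disk 3 (remaining 147 GB)
f5 (443 GB) → disk 4 (remaining 57 GB)
f6 (233 GB) → disk 5 (remaining 267 GB)
f7 (252 GB) → disk 5 (remaining 15 GB)
f8 (260 GB) → disk 6 (remaining 240 GB)
f9 (100 GB) → disk 3 (remaining 47 GB)
f10 (196 GB) → disk 6 (remaining 44 GB)
f11 (271 GB) → disk 7 (remaining 229 GB)
f12 (285 GB) → disk 8 (remaining 215 GB)
f13 (100 GB) → disk 7 (remaining 129 GB)
Final disks: [217,246] [472] [353,100] [443] [233,252] [260,196] [271,100] [285].

8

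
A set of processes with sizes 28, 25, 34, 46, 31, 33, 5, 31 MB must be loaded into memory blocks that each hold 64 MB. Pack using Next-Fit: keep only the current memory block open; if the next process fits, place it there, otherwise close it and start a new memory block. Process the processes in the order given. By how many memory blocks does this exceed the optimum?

Next-Fit: [28,25] [34] [46] [31,33] [5,31] → 5 memory blocks.
Total size 233 MB; any packing needs at least ⌈233/64⌉ = 4 memory blocks.
An optimal packing achieves that bound: [46,5] [34,28] [33,31] [31,25] → 4 memory blocks.
Excess: 5 − 4 = 1.

1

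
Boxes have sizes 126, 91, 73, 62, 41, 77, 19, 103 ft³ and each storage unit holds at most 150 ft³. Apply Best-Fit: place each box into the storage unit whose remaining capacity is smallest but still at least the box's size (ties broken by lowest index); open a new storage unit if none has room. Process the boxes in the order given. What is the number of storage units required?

5

126 ft³ → storage unit 1 (remaining 24 ft³)
91 ft³ → storage unit 2 (remaining 59 ft³)
73 ft³ → storage unit 3 (remaining 77 ft³)
62 ft³ → storage unit 3 (remaining 15 ft³)
41 ft³ → storage unit 2 (remaining 18 ft³)
77 ft³ → storage unit 4 (remaining 73 ft³)
19 ft³ → storage unit 1 (remaining 5 ft³)
103 ft³ → storage unit 5 (remaining 47 ft³)
Final storage units: [126,19] [91,41] [73,62] [77] [103].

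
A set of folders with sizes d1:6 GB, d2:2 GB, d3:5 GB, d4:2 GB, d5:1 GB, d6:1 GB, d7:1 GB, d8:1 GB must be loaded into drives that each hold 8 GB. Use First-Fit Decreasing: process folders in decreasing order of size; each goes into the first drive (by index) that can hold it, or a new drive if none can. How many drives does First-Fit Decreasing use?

3 drives

Sorted descending: 6, 5, 2, 2, 1, 1, 1, 1.
6 GB → drive 1 (remaining 2 GB)
5 GB → drive 2 (remaining 3 GB)
2 GB → drive 1 (remaining 0 GB)
2 GB → drive 2 (remaining 1 GB)
1 GB → drive 2 (remaining 0 GB)
1 GB → drive 3 (remaining 7 GB)
1 GB → drive 3 (remaining 6 GB)
1 GB → drive 3 (remaining 5 GB)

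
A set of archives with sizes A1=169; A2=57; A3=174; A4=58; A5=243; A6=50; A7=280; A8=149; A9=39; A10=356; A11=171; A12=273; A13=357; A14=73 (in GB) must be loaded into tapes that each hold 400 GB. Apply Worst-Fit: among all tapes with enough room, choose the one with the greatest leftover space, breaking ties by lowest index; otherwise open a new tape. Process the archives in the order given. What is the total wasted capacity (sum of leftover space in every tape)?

tape 1: place A1 (169 GB), 231 GB left
tape 1: place A2 (57 GB), 174 GB left
tape 1: place A3 (174 GB), 0 GB left
tape 2: place A4 (58 GB), 342 GB left
tape 2: place A5 (243 GB), 99 GB left
tape 2: place A6 (50 GB), 49 GB left
tape 3: place A7 (280 GB), 120 GB left
tape 4: place A8 (149 GB), 251 GB left
tape 4: place A9 (39 GB), 212 GB left
tape 5: place A10 (356 GB), 44 GB left
tape 4: place A11 (171 GB), 41 GB left
tape 6: place A12 (273 GB), 127 GB left
tape 7: place A13 (357 GB), 43 GB left
tape 6: place A14 (73 GB), 54 GB left
7 tapes × 400 GB = 2800 GB; used 2449 GB; unused 351 GB.

351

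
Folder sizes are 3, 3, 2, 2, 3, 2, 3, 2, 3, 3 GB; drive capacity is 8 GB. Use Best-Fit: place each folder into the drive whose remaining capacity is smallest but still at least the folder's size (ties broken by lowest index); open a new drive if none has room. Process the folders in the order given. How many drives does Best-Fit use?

3 GB → drive 1 (remaining 5 GB)
3 GB → drive 1 (remaining 2 GB)
2 GB → drive 1 (remaining 0 GB)
2 GB → drive 2 (remaining 6 GB)
3 GB → drive 2 (remaining 3 GB)
2 GB → drive 2 (remaining 1 GB)
3 GB → drive 3 (remaining 5 GB)
2 GB → drive 3 (remaining 3 GB)
3 GB → drive 3 (remaining 0 GB)
3 GB → drive 4 (remaining 5 GB)
Final drives: [3,3,2] [2,3,2] [3,2,3] [3].

4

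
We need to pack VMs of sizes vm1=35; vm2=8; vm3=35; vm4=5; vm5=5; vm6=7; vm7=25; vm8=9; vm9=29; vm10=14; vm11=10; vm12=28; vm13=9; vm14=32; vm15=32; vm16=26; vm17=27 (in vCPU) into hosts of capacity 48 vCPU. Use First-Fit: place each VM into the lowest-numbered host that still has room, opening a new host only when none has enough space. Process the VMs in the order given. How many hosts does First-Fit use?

Put vm1 (35 vCPU) in host 1; 13 vCPU remain.
Put vm2 (8 vCPU) in host 1; 5 vCPU remain.
Put vm3 (35 vCPU) in host 2; 13 vCPU remain.
Put vm4 (5 vCPU) in host 1; 0 vCPU remain.
Put vm5 (5 vCPU) in host 2; 8 vCPU remain.
Put vm6 (7 vCPU) in host 2; 1 vCPU remain.
Put vm7 (25 vCPU) in host 3; 23 vCPU remain.
Put vm8 (9 vCPU) in host 3; 14 vCPU remain.
Put vm9 (29 vCPU) in host 4; 19 vCPU remain.
Put vm10 (14 vCPU) in host 3; 0 vCPU remain.
Put vm11 (10 vCPU) in host 4; 9 vCPU remain.
Put vm12 (28 vCPU) in host 5; 20 vCPU remain.
Put vm13 (9 vCPU) in host 4; 0 vCPU remain.
Put vm14 (32 vCPU) in host 6; 16 vCPU remain.
Put vm15 (32 vCPU) in host 7; 16 vCPU remain.
Put vm16 (26 vCPU) in host 8; 22 vCPU remain.
Put vm17 (27 vCPU) in host 9; 21 vCPU remain.

9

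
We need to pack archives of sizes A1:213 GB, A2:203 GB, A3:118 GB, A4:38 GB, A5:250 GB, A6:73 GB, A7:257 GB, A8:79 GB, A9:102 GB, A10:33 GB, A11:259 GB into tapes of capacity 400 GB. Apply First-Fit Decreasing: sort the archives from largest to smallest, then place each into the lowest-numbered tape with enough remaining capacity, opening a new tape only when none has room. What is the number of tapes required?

5

Sorted descending: 259, 257, 250, 213, 203, 118, 102, 79, 73, 38, 33.
259 GB → tape 1 (remaining 141 GB)
257 GB → tape 2 (remaining 143 GB)
250 GB → tape 3 (remaining 150 GB)
213 GB → tape 4 (remaining 187 GB)
203 GB → tape 5 (remaining 197 GB)
118 GB → tape 1 (remaining 23 GB)
102 GB → tape 2 (remaining 41 GB)
79 GB → tape 3 (remaining 71 GB)
73 GB → tape 4 (remaining 114 GB)
38 GB → tape 2 (remaining 3 GB)
33 GB → tape 3 (remaining 38 GB)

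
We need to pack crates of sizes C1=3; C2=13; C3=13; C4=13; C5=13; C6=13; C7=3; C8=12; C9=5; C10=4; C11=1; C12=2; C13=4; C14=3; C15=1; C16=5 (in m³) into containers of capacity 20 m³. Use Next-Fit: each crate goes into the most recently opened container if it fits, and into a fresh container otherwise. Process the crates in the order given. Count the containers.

C1 (3 m³) → container 1 (remaining 17 m³)
C2 (13 m³) → container 1 (remaining 4 m³)
C3 (13 m³) → container 2 (remaining 7 m³)
C4 (13 m³) → container 3 (remaining 7 m³)
C5 (13 m³) → container 4 (remaining 7 m³)
C6 (13 m³) → container 5 (remaining 7 m³)
C7 (3 m³) → container 5 (remaining 4 m³)
C8 (12 m³) → container 6 (remaining 8 m³)
C9 (5 m³) → container 6 (remaining 3 m³)
C10 (4 m³) → container 7 (remaining 16 m³)
C11 (1 m³) → container 7 (remaining 15 m³)
C12 (2 m³) → container 7 (remaining 13 m³)
C13 (4 m³) → container 7 (remaining 9 m³)
C14 (3 m³) → container 7 (remaining 6 m³)
C15 (1 m³) → container 7 (remaining 5 m³)
C16 (5 m³) → container 7 (remaining 0 m³)

7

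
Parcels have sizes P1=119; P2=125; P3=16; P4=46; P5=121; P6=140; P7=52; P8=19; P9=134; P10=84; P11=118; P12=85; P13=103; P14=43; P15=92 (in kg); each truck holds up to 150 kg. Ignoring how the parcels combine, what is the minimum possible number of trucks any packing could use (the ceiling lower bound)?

9

Total size = 119 + 125 + 16 + 46 + 121 + 140 + 52 + 19 + 134 + 84 + 118 + 85 + 103 + 43 + 92 = 1297 kg.
⌈1297 / 150⌉ = 9.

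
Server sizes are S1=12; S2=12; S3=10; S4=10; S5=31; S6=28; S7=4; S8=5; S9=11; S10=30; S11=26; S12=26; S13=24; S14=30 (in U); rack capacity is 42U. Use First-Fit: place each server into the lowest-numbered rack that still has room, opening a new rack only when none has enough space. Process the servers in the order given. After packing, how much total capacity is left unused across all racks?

rack 1: place S1 (12U), 30U left
rack 1: place S2 (12U), 18U left
rack 1: place S3 (10U), 8U left
rack 2: place S4 (10U), 32U left
rack 2: place S5 (31U), 1U left
rack 3: place S6 (28U), 14U left
rack 1: place S7 (4U), 4U left
rack 3: place S8 (5U), 9U left
rack 4: place S9 (11U), 31U left
rack 4: place S10 (30U), 1U left
rack 5: place S11 (26U), 16U left
rack 6: place S12 (26U), 16U left
rack 7: place S13 (24U), 18U left
rack 8: place S14 (30U), 12U left
8 racks × 42U = 336U; used 259U; unused 77U.

77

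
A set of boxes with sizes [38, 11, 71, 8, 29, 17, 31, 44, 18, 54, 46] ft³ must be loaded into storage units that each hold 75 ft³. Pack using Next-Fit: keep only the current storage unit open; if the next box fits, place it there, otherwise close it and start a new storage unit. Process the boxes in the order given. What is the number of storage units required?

6

Put 38 ft³ in storage unit 1; 37 ft³ remain.
Put 11 ft³ in storage unit 1; 26 ft³ remain.
Put 71 ft³ in storage unit 2; 4 ft³ remain.
Put 8 ft³ in storage unit 3; 67 ft³ remain.
Put 29 ft³ in storage unit 3; 38 ft³ remain.
Put 17 ft³ in storage unit 3; 21 ft³ remain.
Put 31 ft³ in storage unit 4; 44 ft³ remain.
Put 44 ft³ in storage unit 4; 0 ft³ remain.
Put 18 ft³ in storage unit 5; 57 ft³ remain.
Put 54 ft³ in storage unit 5; 3 ft³ remain.
Put 46 ft³ in storage unit 6; 29 ft³ remain.
Final storage units: [38,11] [71] [8,29,17] [31,44] [18,54] [46].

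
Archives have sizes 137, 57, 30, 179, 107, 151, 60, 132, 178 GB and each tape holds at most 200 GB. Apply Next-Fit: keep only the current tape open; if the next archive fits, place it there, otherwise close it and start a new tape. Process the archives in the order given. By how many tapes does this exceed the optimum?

1

Next-Fit: [137,57] [30] [179] [107] [151] [60,132] [178] → 7 tapes.
Total size 1031 GB; any packing needs at least ⌈1031/200⌉ = 6 tapes.
An optimal packing achieves that bound: [179] [178] [151,30] [137,60] [132,57] [107] → 6 tapes.
Excess: 7 − 6 = 1.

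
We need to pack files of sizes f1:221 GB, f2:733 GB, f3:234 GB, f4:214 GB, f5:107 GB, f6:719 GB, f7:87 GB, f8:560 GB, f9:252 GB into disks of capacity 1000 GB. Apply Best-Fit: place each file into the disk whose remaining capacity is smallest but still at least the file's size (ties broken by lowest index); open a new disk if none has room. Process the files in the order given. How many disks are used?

4

disk 1: place f1 (221 GB), 779 GB left
disk 1: place f2 (733 GB), 46 GB left
disk 2: place f3 (234 GB), 766 GB left
disk 2: place f4 (214 GB), 552 GB left
disk 2: place f5 (107 GB), 445 GB left
disk 3: place f6 (719 GB), 281 GB left
disk 3: place f7 (87 GB), 194 GB left
disk 4: place f8 (560 GB), 440 GB left
disk 4: place f9 (252 GB), 188 GB left
Final disks: [221,733] [234,214,107] [719,87] [560,252].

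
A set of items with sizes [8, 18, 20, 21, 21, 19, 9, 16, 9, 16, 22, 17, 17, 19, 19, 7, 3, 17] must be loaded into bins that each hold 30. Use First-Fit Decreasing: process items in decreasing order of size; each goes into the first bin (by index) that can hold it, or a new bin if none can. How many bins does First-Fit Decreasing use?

13

Sorted descending: 22, 21, 21, 20, 19, 19, 19, 18, 17, 17, 17, 16, 16, 9, 9, 8, 7, 3.
Put 22 in bin 1; 8 remain.
Put 21 in bin 2; 9 remain.
Put 21 in bin 3; 9 remain.
Put 20 in bin 4; 10 remain.
Put 19 in bin 5; 11 remain.
Put 19 in bin 6; 11 remain.
Put 19 in bin 7; 11 remain.
Put 18 in bin 8; 12 remain.
Put 17 in bin 9; 13 remain.
Put 17 in bin 10; 13 remain.
Put 17 in bin 11; 13 remain.
Put 16 in bin 12; 14 remain.
Put 16 in bin 13; 14 remain.
Put 9 in bin 2; 0 remain.
Put 9 in bin 3; 0 remain.
Put 8 in bin 1; 0 remain.
Put 7 in bin 4; 3 remain.
Put 3 in bin 4; 0 remain.
Final bins: [22,8] [21,9] [21,9] [20,7,3] [19] [19] [19] [18] [17] [17] [17] [16] [16].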